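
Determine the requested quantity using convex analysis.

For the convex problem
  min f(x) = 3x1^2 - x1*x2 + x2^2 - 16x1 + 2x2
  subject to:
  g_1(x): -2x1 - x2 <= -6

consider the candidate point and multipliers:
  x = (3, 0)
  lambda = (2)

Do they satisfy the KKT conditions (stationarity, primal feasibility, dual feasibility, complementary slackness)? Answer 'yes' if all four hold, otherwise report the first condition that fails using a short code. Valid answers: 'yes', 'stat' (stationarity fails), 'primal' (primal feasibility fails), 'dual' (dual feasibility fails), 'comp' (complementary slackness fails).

Gradient of f: grad f(x) = Q x + c = (2, -1)
Constraint values g_i(x) = a_i^T x - b_i:
  g_1((3, 0)) = 0
Stationarity residual: grad f(x) + sum_i lambda_i a_i = (-2, -3)
  -> stationarity FAILS
Primal feasibility (all g_i <= 0): OK
Dual feasibility (all lambda_i >= 0): OK
Complementary slackness (lambda_i * g_i(x) = 0 for all i): OK

Verdict: the first failing condition is stationarity -> stat.

stat


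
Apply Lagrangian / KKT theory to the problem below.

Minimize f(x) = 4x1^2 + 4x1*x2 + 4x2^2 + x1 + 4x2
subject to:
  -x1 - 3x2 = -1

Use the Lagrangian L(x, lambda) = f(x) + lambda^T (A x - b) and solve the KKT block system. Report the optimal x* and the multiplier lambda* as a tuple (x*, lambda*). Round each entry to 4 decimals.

Form the Lagrangian:
  L(x, lambda) = (1/2) x^T Q x + c^T x + lambda^T (A x - b)
Stationarity (grad_x L = 0): Q x + c + A^T lambda = 0.
Primal feasibility: A x = b.

This gives the KKT block system:
  [ Q   A^T ] [ x     ]   [-c ]
  [ A    0  ] [ lambda ] = [ b ]

Solving the linear system:
  x*      = (-0.0179, 0.3393)
  lambda* = (2.2143)
  f(x*)   = 1.7768

x* = (-0.0179, 0.3393), lambda* = (2.2143)


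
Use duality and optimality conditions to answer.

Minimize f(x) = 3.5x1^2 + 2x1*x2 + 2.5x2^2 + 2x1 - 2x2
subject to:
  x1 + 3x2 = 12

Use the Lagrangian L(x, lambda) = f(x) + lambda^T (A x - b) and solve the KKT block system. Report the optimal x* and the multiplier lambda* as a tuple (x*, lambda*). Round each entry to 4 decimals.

Form the Lagrangian:
  L(x, lambda) = (1/2) x^T Q x + c^T x + lambda^T (A x - b)
Stationarity (grad_x L = 0): Q x + c + A^T lambda = 0.
Primal feasibility: A x = b.

This gives the KKT block system:
  [ Q   A^T ] [ x     ]   [-c ]
  [ A    0  ] [ lambda ] = [ b ]

Solving the linear system:
  x*      = (-0.6429, 4.2143)
  lambda* = (-5.9286)
  f(x*)   = 30.7143

x* = (-0.6429, 4.2143), lambda* = (-5.9286)


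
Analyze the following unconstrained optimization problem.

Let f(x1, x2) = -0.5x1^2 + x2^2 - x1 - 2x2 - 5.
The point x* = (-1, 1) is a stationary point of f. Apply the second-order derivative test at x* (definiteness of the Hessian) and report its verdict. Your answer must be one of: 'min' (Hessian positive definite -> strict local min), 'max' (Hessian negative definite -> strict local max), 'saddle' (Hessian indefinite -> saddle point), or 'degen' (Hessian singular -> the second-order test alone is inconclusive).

Compute the Hessian H = grad^2 f:
  H = [[-1, 0], [0, 2]]
Verify stationarity: grad f(x*) = H x* + g = (0, 0).
Eigenvalues of H: -1, 2.
Eigenvalues have mixed signs, so H is indefinite -> x* is a saddle point.

saddle


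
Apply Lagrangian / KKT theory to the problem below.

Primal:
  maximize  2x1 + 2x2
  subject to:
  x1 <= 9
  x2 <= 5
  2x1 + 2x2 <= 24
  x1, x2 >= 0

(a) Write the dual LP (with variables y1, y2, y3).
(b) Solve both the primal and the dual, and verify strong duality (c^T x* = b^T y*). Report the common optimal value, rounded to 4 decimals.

The standard primal-dual pair for 'max c^T x s.t. A x <= b, x >= 0' is:
  Dual:  min b^T y  s.t.  A^T y >= c,  y >= 0.

So the dual LP is:
  minimize  9y1 + 5y2 + 24y3
  subject to:
    y1 + 2y3 >= 2
    y2 + 2y3 >= 2
    y1, y2, y3 >= 0

Solving the primal: x* = (7, 5).
  primal value c^T x* = 24.
Solving the dual: y* = (0, 0, 1).
  dual value b^T y* = 24.
Strong duality: c^T x* = b^T y*. Confirmed.

24


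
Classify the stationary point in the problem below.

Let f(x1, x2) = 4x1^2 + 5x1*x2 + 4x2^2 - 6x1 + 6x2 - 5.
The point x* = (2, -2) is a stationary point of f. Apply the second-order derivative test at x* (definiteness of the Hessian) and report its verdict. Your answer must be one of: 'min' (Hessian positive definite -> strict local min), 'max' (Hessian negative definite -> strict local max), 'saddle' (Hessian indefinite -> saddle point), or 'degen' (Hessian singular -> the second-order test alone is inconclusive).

Compute the Hessian H = grad^2 f:
  H = [[8, 5], [5, 8]]
Verify stationarity: grad f(x*) = H x* + g = (0, 0).
Eigenvalues of H: 3, 13.
Both eigenvalues > 0, so H is positive definite -> x* is a strict local min.

min


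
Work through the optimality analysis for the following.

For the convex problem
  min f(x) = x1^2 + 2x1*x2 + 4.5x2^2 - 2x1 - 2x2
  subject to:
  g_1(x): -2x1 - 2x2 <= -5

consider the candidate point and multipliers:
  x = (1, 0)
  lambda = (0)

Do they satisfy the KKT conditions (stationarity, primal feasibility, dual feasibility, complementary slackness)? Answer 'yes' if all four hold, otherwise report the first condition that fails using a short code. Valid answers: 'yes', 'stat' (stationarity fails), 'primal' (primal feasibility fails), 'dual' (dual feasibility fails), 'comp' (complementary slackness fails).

Gradient of f: grad f(x) = Q x + c = (0, 0)
Constraint values g_i(x) = a_i^T x - b_i:
  g_1((1, 0)) = 3
Stationarity residual: grad f(x) + sum_i lambda_i a_i = (0, 0)
  -> stationarity OK
Primal feasibility (all g_i <= 0): FAILS
Dual feasibility (all lambda_i >= 0): OK
Complementary slackness (lambda_i * g_i(x) = 0 for all i): OK

Verdict: the first failing condition is primal_feasibility -> primal.

primal


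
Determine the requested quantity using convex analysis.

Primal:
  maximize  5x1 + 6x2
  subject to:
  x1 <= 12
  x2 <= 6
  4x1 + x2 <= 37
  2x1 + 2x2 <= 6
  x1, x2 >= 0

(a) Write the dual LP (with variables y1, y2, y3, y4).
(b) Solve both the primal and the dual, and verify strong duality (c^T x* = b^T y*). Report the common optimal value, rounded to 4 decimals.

The standard primal-dual pair for 'max c^T x s.t. A x <= b, x >= 0' is:
  Dual:  min b^T y  s.t.  A^T y >= c,  y >= 0.

So the dual LP is:
  minimize  12y1 + 6y2 + 37y3 + 6y4
  subject to:
    y1 + 4y3 + 2y4 >= 5
    y2 + y3 + 2y4 >= 6
    y1, y2, y3, y4 >= 0

Solving the primal: x* = (0, 3).
  primal value c^T x* = 18.
Solving the dual: y* = (0, 0, 0, 3).
  dual value b^T y* = 18.
Strong duality: c^T x* = b^T y*. Confirmed.

18


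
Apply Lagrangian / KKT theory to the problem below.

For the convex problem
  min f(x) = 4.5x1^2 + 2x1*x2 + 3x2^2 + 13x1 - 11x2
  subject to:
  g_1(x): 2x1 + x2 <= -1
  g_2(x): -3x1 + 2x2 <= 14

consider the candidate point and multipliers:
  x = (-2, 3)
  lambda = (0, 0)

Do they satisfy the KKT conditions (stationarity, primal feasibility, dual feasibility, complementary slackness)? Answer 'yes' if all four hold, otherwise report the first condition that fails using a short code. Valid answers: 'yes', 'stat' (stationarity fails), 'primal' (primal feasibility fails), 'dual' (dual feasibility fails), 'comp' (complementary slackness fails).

Gradient of f: grad f(x) = Q x + c = (1, 3)
Constraint values g_i(x) = a_i^T x - b_i:
  g_1((-2, 3)) = 0
  g_2((-2, 3)) = -2
Stationarity residual: grad f(x) + sum_i lambda_i a_i = (1, 3)
  -> stationarity FAILS
Primal feasibility (all g_i <= 0): OK
Dual feasibility (all lambda_i >= 0): OK
Complementary slackness (lambda_i * g_i(x) = 0 for all i): OK

Verdict: the first failing condition is stationarity -> stat.

stat


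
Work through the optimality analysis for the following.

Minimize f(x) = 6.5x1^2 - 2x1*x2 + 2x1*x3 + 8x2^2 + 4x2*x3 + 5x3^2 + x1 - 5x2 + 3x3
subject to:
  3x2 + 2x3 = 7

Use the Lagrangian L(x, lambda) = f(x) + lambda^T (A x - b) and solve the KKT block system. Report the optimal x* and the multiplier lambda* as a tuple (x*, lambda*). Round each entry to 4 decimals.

Form the Lagrangian:
  L(x, lambda) = (1/2) x^T Q x + c^T x + lambda^T (A x - b)
Stationarity (grad_x L = 0): Q x + c + A^T lambda = 0.
Primal feasibility: A x = b.

This gives the KKT block system:
  [ Q   A^T ] [ x     ]   [-c ]
  [ A    0  ] [ lambda ] = [ b ]

Solving the linear system:
  x*      = (0.0876, 1.8279, 0.7582)
  lambda* = (-9.0344)
  f(x*)   = 28.232

x* = (0.0876, 1.8279, 0.7582), lambda* = (-9.0344)


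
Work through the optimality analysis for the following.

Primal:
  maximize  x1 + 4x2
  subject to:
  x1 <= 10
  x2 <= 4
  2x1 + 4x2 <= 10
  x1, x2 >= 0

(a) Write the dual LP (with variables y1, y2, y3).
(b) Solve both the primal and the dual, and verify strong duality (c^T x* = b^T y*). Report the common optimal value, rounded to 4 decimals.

The standard primal-dual pair for 'max c^T x s.t. A x <= b, x >= 0' is:
  Dual:  min b^T y  s.t.  A^T y >= c,  y >= 0.

So the dual LP is:
  minimize  10y1 + 4y2 + 10y3
  subject to:
    y1 + 2y3 >= 1
    y2 + 4y3 >= 4
    y1, y2, y3 >= 0

Solving the primal: x* = (0, 2.5).
  primal value c^T x* = 10.
Solving the dual: y* = (0, 0, 1).
  dual value b^T y* = 10.
Strong duality: c^T x* = b^T y*. Confirmed.

10


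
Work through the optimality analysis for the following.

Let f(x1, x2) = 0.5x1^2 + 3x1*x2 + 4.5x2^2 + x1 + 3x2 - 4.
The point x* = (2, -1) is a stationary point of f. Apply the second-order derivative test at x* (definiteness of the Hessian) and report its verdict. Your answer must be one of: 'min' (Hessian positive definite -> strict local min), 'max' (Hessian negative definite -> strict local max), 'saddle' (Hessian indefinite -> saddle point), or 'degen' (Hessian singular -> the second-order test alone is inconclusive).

Compute the Hessian H = grad^2 f:
  H = [[1, 3], [3, 9]]
Verify stationarity: grad f(x*) = H x* + g = (0, 0).
Eigenvalues of H: 0, 10.
H has a zero eigenvalue (singular; positive semidefinite but not definite), so H is neither positive definite, negative definite, nor indefinite. The second-order test alone is inconclusive -> degen.
(Indeed, f is constant along the null direction of H through x*, so x* is not a strict local extremum.)

degen


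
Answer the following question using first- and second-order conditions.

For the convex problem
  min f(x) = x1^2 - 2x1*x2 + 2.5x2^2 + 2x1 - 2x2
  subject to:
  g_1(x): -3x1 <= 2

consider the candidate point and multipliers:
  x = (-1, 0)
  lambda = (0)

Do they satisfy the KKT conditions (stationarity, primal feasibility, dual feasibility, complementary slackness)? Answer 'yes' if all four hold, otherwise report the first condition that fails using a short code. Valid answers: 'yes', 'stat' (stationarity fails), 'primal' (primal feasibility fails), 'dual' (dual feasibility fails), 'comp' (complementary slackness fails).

Gradient of f: grad f(x) = Q x + c = (0, 0)
Constraint values g_i(x) = a_i^T x - b_i:
  g_1((-1, 0)) = 1
Stationarity residual: grad f(x) + sum_i lambda_i a_i = (0, 0)
  -> stationarity OK
Primal feasibility (all g_i <= 0): FAILS
Dual feasibility (all lambda_i >= 0): OK
Complementary slackness (lambda_i * g_i(x) = 0 for all i): OK

Verdict: the first failing condition is primal_feasibility -> primal.

primal


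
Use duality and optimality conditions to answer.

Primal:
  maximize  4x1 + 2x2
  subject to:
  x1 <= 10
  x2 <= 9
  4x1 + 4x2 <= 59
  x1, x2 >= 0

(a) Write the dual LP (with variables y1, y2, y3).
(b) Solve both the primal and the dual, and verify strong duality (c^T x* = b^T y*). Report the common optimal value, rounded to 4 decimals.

The standard primal-dual pair for 'max c^T x s.t. A x <= b, x >= 0' is:
  Dual:  min b^T y  s.t.  A^T y >= c,  y >= 0.

So the dual LP is:
  minimize  10y1 + 9y2 + 59y3
  subject to:
    y1 + 4y3 >= 4
    y2 + 4y3 >= 2
    y1, y2, y3 >= 0

Solving the primal: x* = (10, 4.75).
  primal value c^T x* = 49.5.
Solving the dual: y* = (2, 0, 0.5).
  dual value b^T y* = 49.5.
Strong duality: c^T x* = b^T y*. Confirmed.

49.5


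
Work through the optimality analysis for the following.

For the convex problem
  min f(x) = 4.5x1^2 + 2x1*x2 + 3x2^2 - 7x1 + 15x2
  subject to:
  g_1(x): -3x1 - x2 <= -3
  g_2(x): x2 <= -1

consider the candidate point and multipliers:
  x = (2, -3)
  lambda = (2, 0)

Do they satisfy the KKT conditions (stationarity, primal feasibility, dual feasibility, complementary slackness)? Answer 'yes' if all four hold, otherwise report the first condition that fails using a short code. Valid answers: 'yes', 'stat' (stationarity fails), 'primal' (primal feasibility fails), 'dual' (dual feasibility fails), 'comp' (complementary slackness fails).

Gradient of f: grad f(x) = Q x + c = (5, 1)
Constraint values g_i(x) = a_i^T x - b_i:
  g_1((2, -3)) = 0
  g_2((2, -3)) = -2
Stationarity residual: grad f(x) + sum_i lambda_i a_i = (-1, -1)
  -> stationarity FAILS
Primal feasibility (all g_i <= 0): OK
Dual feasibility (all lambda_i >= 0): OK
Complementary slackness (lambda_i * g_i(x) = 0 for all i): OK

Verdict: the first failing condition is stationarity -> stat.

stat


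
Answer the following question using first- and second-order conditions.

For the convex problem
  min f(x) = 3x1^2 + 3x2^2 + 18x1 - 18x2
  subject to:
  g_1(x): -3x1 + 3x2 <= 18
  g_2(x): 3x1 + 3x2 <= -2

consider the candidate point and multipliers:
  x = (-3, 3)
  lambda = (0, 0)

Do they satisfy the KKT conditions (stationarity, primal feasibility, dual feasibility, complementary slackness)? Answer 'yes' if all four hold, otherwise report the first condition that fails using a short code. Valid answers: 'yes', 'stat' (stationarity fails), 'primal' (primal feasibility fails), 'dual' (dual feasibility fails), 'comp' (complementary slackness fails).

Gradient of f: grad f(x) = Q x + c = (0, 0)
Constraint values g_i(x) = a_i^T x - b_i:
  g_1((-3, 3)) = 0
  g_2((-3, 3)) = 2
Stationarity residual: grad f(x) + sum_i lambda_i a_i = (0, 0)
  -> stationarity OK
Primal feasibility (all g_i <= 0): FAILS
Dual feasibility (all lambda_i >= 0): OK
Complementary slackness (lambda_i * g_i(x) = 0 for all i): OK

Verdict: the first failing condition is primal_feasibility -> primal.

primal


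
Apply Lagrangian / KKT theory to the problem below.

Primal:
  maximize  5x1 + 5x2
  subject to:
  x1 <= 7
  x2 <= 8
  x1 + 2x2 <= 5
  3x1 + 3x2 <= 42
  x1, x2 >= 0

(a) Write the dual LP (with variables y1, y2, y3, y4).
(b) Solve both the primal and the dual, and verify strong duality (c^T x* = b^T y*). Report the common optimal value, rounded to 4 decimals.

The standard primal-dual pair for 'max c^T x s.t. A x <= b, x >= 0' is:
  Dual:  min b^T y  s.t.  A^T y >= c,  y >= 0.

So the dual LP is:
  minimize  7y1 + 8y2 + 5y3 + 42y4
  subject to:
    y1 + y3 + 3y4 >= 5
    y2 + 2y3 + 3y4 >= 5
    y1, y2, y3, y4 >= 0

Solving the primal: x* = (5, 0).
  primal value c^T x* = 25.
Solving the dual: y* = (0, 0, 5, 0).
  dual value b^T y* = 25.
Strong duality: c^T x* = b^T y*. Confirmed.

25


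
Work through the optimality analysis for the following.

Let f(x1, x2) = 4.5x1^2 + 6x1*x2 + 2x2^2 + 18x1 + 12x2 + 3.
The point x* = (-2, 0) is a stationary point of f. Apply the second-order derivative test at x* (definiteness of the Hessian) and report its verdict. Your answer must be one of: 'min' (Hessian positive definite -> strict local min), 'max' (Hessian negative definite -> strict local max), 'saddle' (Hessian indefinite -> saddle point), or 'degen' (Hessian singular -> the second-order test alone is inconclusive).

Compute the Hessian H = grad^2 f:
  H = [[9, 6], [6, 4]]
Verify stationarity: grad f(x*) = H x* + g = (0, 0).
Eigenvalues of H: 0, 13.
H has a zero eigenvalue (singular; positive semidefinite but not definite), so H is neither positive definite, negative definite, nor indefinite. The second-order test alone is inconclusive -> degen.
(Indeed, f is constant along the null direction of H through x*, so x* is not a strict local extremum.)

degen


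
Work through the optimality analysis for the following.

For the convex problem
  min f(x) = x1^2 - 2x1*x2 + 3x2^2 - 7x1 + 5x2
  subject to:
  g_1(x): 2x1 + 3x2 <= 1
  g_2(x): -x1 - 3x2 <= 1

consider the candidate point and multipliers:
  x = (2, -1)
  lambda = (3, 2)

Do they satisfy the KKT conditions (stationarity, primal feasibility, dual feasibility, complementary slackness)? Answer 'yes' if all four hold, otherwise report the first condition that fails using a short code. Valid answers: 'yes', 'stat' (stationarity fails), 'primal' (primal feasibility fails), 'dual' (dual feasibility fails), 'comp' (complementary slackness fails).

Gradient of f: grad f(x) = Q x + c = (-1, -5)
Constraint values g_i(x) = a_i^T x - b_i:
  g_1((2, -1)) = 0
  g_2((2, -1)) = 0
Stationarity residual: grad f(x) + sum_i lambda_i a_i = (3, -2)
  -> stationarity FAILS
Primal feasibility (all g_i <= 0): OK
Dual feasibility (all lambda_i >= 0): OK
Complementary slackness (lambda_i * g_i(x) = 0 for all i): OK

Verdict: the first failing condition is stationarity -> stat.

stat


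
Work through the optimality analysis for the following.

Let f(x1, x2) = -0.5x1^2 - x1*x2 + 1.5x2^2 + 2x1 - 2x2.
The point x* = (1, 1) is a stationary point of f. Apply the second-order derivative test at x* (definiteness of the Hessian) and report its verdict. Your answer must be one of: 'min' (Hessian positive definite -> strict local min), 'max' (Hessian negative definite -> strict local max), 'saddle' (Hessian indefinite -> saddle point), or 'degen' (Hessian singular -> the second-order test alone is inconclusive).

Compute the Hessian H = grad^2 f:
  H = [[-1, -1], [-1, 3]]
Verify stationarity: grad f(x*) = H x* + g = (0, 0).
Eigenvalues of H: -1.2361, 3.2361.
Eigenvalues have mixed signs, so H is indefinite -> x* is a saddle point.

saddle


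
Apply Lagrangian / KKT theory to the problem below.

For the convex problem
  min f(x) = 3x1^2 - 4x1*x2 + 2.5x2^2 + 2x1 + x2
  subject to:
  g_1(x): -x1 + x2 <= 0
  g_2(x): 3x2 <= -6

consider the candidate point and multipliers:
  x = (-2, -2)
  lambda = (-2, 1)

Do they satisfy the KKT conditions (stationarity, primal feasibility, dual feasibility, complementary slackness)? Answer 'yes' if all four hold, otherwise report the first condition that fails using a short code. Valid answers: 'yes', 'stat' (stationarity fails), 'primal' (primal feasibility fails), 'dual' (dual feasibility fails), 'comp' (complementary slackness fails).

Gradient of f: grad f(x) = Q x + c = (-2, -1)
Constraint values g_i(x) = a_i^T x - b_i:
  g_1((-2, -2)) = 0
  g_2((-2, -2)) = 0
Stationarity residual: grad f(x) + sum_i lambda_i a_i = (0, 0)
  -> stationarity OK
Primal feasibility (all g_i <= 0): OK
Dual feasibility (all lambda_i >= 0): FAILS
Complementary slackness (lambda_i * g_i(x) = 0 for all i): OK

Verdict: the first failing condition is dual_feasibility -> dual.

dual


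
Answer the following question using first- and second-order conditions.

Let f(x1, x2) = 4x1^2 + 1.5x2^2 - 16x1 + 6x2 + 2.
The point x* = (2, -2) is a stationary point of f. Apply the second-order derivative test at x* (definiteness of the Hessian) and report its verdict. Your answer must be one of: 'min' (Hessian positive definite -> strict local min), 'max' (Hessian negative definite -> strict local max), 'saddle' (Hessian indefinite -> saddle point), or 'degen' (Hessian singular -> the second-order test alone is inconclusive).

Compute the Hessian H = grad^2 f:
  H = [[8, 0], [0, 3]]
Verify stationarity: grad f(x*) = H x* + g = (0, 0).
Eigenvalues of H: 3, 8.
Both eigenvalues > 0, so H is positive definite -> x* is a strict local min.

min


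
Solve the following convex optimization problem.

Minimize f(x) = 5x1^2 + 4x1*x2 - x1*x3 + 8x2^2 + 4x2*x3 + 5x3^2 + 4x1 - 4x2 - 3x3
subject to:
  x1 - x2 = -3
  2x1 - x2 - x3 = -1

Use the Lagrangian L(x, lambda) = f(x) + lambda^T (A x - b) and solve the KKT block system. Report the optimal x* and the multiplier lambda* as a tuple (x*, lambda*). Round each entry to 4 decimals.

Form the Lagrangian:
  L(x, lambda) = (1/2) x^T Q x + c^T x + lambda^T (A x - b)
Stationarity (grad_x L = 0): Q x + c + A^T lambda = 0.
Primal feasibility: A x = b.

This gives the KKT block system:
  [ Q   A^T ] [ x     ]   [-c ]
  [ A    0  ] [ lambda ] = [ b ]

Solving the linear system:
  x*      = (-0.86, 2.14, -2.86)
  lambda* = (37.54, -22.18)
  f(x*)   = 43.51

x* = (-0.86, 2.14, -2.86), lambda* = (37.54, -22.18)


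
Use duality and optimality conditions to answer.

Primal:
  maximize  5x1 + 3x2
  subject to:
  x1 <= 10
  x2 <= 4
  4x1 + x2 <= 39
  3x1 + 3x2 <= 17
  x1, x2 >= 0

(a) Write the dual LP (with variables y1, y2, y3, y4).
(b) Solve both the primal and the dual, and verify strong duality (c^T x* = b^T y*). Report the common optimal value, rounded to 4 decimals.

The standard primal-dual pair for 'max c^T x s.t. A x <= b, x >= 0' is:
  Dual:  min b^T y  s.t.  A^T y >= c,  y >= 0.

So the dual LP is:
  minimize  10y1 + 4y2 + 39y3 + 17y4
  subject to:
    y1 + 4y3 + 3y4 >= 5
    y2 + y3 + 3y4 >= 3
    y1, y2, y3, y4 >= 0

Solving the primal: x* = (5.6667, 0).
  primal value c^T x* = 28.3333.
Solving the dual: y* = (0, 0, 0, 1.6667).
  dual value b^T y* = 28.3333.
Strong duality: c^T x* = b^T y*. Confirmed.

28.3333


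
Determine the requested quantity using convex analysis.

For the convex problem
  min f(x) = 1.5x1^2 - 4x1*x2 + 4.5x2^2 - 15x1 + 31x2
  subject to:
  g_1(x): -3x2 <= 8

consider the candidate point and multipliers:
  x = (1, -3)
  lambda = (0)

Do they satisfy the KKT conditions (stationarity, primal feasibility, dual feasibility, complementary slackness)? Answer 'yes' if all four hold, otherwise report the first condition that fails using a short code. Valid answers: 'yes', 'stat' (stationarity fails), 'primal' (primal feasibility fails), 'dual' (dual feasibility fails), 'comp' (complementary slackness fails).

Gradient of f: grad f(x) = Q x + c = (0, 0)
Constraint values g_i(x) = a_i^T x - b_i:
  g_1((1, -3)) = 1
Stationarity residual: grad f(x) + sum_i lambda_i a_i = (0, 0)
  -> stationarity OK
Primal feasibility (all g_i <= 0): FAILS
Dual feasibility (all lambda_i >= 0): OK
Complementary slackness (lambda_i * g_i(x) = 0 for all i): OK

Verdict: the first failing condition is primal_feasibility -> primal.

primal


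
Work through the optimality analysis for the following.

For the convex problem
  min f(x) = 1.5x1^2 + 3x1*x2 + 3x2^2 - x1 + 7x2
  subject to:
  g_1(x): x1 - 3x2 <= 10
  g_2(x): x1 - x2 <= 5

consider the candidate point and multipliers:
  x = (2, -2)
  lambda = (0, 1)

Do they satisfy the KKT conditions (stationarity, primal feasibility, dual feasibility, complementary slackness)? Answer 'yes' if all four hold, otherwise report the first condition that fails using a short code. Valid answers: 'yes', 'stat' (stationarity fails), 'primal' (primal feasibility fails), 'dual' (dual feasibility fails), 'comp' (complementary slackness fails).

Gradient of f: grad f(x) = Q x + c = (-1, 1)
Constraint values g_i(x) = a_i^T x - b_i:
  g_1((2, -2)) = -2
  g_2((2, -2)) = -1
Stationarity residual: grad f(x) + sum_i lambda_i a_i = (0, 0)
  -> stationarity OK
Primal feasibility (all g_i <= 0): OK
Dual feasibility (all lambda_i >= 0): OK
Complementary slackness (lambda_i * g_i(x) = 0 for all i): FAILS

Verdict: the first failing condition is complementary_slackness -> comp.

comp


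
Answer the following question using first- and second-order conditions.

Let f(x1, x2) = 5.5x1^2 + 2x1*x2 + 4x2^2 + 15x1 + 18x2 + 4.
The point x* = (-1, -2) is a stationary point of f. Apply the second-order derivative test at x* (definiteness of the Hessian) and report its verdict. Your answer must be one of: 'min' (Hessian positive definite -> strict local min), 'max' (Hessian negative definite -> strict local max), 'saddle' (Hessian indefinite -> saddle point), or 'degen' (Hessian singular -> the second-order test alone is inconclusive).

Compute the Hessian H = grad^2 f:
  H = [[11, 2], [2, 8]]
Verify stationarity: grad f(x*) = H x* + g = (0, 0).
Eigenvalues of H: 7, 12.
Both eigenvalues > 0, so H is positive definite -> x* is a strict local min.

min


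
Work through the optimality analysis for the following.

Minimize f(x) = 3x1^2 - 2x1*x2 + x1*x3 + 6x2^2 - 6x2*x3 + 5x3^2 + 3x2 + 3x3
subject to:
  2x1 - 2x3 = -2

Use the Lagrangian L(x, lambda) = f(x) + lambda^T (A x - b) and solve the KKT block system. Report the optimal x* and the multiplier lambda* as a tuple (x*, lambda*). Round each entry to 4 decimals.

Form the Lagrangian:
  L(x, lambda) = (1/2) x^T Q x + c^T x + lambda^T (A x - b)
Stationarity (grad_x L = 0): Q x + c + A^T lambda = 0.
Primal feasibility: A x = b.

This gives the KKT block system:
  [ Q   A^T ] [ x     ]   [-c ]
  [ A    0  ] [ lambda ] = [ b ]

Solving the linear system:
  x*      = (-0.9474, -0.3816, 0.0526)
  lambda* = (2.4342)
  f(x*)   = 1.9408

x* = (-0.9474, -0.3816, 0.0526), lambda* = (2.4342)


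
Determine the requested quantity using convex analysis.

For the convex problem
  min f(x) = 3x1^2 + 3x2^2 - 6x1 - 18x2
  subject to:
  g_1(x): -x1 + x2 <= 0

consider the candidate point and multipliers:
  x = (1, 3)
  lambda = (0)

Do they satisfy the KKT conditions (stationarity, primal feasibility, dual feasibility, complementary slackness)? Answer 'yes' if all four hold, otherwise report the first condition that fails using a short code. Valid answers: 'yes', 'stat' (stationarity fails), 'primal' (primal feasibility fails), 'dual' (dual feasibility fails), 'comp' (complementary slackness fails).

Gradient of f: grad f(x) = Q x + c = (0, 0)
Constraint values g_i(x) = a_i^T x - b_i:
  g_1((1, 3)) = 2
Stationarity residual: grad f(x) + sum_i lambda_i a_i = (0, 0)
  -> stationarity OK
Primal feasibility (all g_i <= 0): FAILS
Dual feasibility (all lambda_i >= 0): OK
Complementary slackness (lambda_i * g_i(x) = 0 for all i): OK

Verdict: the first failing condition is primal_feasibility -> primal.

primal


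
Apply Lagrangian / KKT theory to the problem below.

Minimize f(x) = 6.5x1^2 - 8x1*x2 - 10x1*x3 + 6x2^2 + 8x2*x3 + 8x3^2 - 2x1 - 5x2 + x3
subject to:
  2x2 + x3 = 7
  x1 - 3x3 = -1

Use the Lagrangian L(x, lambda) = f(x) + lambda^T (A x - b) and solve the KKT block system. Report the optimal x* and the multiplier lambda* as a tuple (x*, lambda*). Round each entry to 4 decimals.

Form the Lagrangian:
  L(x, lambda) = (1/2) x^T Q x + c^T x + lambda^T (A x - b)
Stationarity (grad_x L = 0): Q x + c + A^T lambda = 0.
Primal feasibility: A x = b.

This gives the KKT block system:
  [ Q   A^T ] [ x     ]   [-c ]
  [ A    0  ] [ lambda ] = [ b ]

Solving the linear system:
  x*      = (2.6685, 2.8886, 1.2228)
  lambda* = (-9.0489, 2.6467)
  f(x*)   = 23.716

x* = (2.6685, 2.8886, 1.2228), lambda* = (-9.0489, 2.6467)


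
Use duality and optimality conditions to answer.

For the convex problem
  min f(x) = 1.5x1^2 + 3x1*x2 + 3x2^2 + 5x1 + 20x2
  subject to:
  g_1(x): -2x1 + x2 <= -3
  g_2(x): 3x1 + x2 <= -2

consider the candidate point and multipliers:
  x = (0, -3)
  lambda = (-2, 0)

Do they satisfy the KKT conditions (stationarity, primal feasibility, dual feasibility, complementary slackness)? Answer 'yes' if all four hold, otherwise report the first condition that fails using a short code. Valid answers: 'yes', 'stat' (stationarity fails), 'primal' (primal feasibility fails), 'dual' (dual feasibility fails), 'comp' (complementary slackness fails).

Gradient of f: grad f(x) = Q x + c = (-4, 2)
Constraint values g_i(x) = a_i^T x - b_i:
  g_1((0, -3)) = 0
  g_2((0, -3)) = -1
Stationarity residual: grad f(x) + sum_i lambda_i a_i = (0, 0)
  -> stationarity OK
Primal feasibility (all g_i <= 0): OK
Dual feasibility (all lambda_i >= 0): FAILS
Complementary slackness (lambda_i * g_i(x) = 0 for all i): OK

Verdict: the first failing condition is dual_feasibility -> dual.

dual


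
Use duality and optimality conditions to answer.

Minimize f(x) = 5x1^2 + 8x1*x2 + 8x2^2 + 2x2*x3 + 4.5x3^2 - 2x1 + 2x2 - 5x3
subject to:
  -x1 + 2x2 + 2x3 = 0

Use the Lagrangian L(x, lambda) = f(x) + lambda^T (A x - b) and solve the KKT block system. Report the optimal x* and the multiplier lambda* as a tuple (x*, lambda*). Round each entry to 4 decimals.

Form the Lagrangian:
  L(x, lambda) = (1/2) x^T Q x + c^T x + lambda^T (A x - b)
Stationarity (grad_x L = 0): Q x + c + A^T lambda = 0.
Primal feasibility: A x = b.

This gives the KKT block system:
  [ Q   A^T ] [ x     ]   [-c ]
  [ A    0  ] [ lambda ] = [ b ]

Solving the linear system:
  x*      = (0.5316, -0.4473, 0.7131)
  lambda* = (-0.2616)
  f(x*)   = -2.7616

x* = (0.5316, -0.4473, 0.7131), lambda* = (-0.2616)


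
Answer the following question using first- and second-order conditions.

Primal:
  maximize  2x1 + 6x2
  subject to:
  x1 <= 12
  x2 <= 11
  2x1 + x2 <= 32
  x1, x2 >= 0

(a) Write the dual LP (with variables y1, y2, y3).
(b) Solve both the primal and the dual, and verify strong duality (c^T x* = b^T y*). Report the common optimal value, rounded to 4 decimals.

The standard primal-dual pair for 'max c^T x s.t. A x <= b, x >= 0' is:
  Dual:  min b^T y  s.t.  A^T y >= c,  y >= 0.

So the dual LP is:
  minimize  12y1 + 11y2 + 32y3
  subject to:
    y1 + 2y3 >= 2
    y2 + y3 >= 6
    y1, y2, y3 >= 0

Solving the primal: x* = (10.5, 11).
  primal value c^T x* = 87.
Solving the dual: y* = (0, 5, 1).
  dual value b^T y* = 87.
Strong duality: c^T x* = b^T y*. Confirmed.

87


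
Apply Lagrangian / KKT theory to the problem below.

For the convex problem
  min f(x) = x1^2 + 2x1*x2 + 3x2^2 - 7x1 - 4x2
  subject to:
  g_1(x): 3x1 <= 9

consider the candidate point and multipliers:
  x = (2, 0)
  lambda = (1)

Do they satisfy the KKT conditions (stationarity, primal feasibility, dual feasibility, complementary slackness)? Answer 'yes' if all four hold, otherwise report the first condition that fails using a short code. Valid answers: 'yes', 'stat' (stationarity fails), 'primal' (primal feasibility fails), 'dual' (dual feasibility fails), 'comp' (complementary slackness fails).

Gradient of f: grad f(x) = Q x + c = (-3, 0)
Constraint values g_i(x) = a_i^T x - b_i:
  g_1((2, 0)) = -3
Stationarity residual: grad f(x) + sum_i lambda_i a_i = (0, 0)
  -> stationarity OK
Primal feasibility (all g_i <= 0): OK
Dual feasibility (all lambda_i >= 0): OK
Complementary slackness (lambda_i * g_i(x) = 0 for all i): FAILS

Verdict: the first failing condition is complementary_slackness -> comp.

comp


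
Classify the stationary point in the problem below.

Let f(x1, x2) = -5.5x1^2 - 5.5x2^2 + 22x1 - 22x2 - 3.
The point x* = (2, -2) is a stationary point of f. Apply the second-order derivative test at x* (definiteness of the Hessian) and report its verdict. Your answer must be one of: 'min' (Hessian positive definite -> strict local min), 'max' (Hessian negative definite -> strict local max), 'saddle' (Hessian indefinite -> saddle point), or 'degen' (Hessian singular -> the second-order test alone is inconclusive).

Compute the Hessian H = grad^2 f:
  H = [[-11, 0], [0, -11]]
Verify stationarity: grad f(x*) = H x* + g = (0, 0).
Eigenvalues of H: -11, -11.
Both eigenvalues < 0, so H is negative definite -> x* is a strict local max.

max


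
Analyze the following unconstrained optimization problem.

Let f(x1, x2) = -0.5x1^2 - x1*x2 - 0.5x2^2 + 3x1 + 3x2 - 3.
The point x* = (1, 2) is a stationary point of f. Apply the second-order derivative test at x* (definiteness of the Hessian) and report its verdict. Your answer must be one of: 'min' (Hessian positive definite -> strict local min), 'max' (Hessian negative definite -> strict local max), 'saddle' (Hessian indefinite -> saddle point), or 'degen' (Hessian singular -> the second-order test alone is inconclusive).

Compute the Hessian H = grad^2 f:
  H = [[-1, -1], [-1, -1]]
Verify stationarity: grad f(x*) = H x* + g = (0, 0).
Eigenvalues of H: -2, 0.
H has a zero eigenvalue (singular; negative semidefinite but not definite), so H is neither positive definite, negative definite, nor indefinite. The second-order test alone is inconclusive -> degen.
(Indeed, f is constant along the null direction of H through x*, so x* is not a strict local extremum.)

degen


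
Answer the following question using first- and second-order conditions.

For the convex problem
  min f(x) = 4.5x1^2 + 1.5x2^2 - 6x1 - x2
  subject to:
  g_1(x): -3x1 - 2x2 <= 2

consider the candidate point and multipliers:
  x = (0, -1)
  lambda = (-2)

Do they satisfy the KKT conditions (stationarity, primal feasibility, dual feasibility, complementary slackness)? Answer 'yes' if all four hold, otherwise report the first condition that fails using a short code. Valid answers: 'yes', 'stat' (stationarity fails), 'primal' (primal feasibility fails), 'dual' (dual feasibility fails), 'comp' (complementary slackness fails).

Gradient of f: grad f(x) = Q x + c = (-6, -4)
Constraint values g_i(x) = a_i^T x - b_i:
  g_1((0, -1)) = 0
Stationarity residual: grad f(x) + sum_i lambda_i a_i = (0, 0)
  -> stationarity OK
Primal feasibility (all g_i <= 0): OK
Dual feasibility (all lambda_i >= 0): FAILS
Complementary slackness (lambda_i * g_i(x) = 0 for all i): OK

Verdict: the first failing condition is dual_feasibility -> dual.

dual


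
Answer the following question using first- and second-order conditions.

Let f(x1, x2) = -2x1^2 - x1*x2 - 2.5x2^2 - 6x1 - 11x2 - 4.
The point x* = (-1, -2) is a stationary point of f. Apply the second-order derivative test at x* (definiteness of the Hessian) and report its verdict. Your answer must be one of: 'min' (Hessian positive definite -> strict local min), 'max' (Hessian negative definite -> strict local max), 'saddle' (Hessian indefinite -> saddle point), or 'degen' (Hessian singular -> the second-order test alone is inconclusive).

Compute the Hessian H = grad^2 f:
  H = [[-4, -1], [-1, -5]]
Verify stationarity: grad f(x*) = H x* + g = (0, 0).
Eigenvalues of H: -5.618, -3.382.
Both eigenvalues < 0, so H is negative definite -> x* is a strict local max.

max


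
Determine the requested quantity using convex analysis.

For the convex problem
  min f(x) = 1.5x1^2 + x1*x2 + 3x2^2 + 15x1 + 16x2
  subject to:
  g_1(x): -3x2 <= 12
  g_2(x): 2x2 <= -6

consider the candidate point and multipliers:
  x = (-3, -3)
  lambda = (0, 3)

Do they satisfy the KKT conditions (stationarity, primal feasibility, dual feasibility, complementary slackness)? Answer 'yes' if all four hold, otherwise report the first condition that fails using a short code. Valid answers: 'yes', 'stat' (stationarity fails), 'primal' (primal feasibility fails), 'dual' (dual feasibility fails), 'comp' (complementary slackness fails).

Gradient of f: grad f(x) = Q x + c = (3, -5)
Constraint values g_i(x) = a_i^T x - b_i:
  g_1((-3, -3)) = -3
  g_2((-3, -3)) = 0
Stationarity residual: grad f(x) + sum_i lambda_i a_i = (3, 1)
  -> stationarity FAILS
Primal feasibility (all g_i <= 0): OK
Dual feasibility (all lambda_i >= 0): OK
Complementary slackness (lambda_i * g_i(x) = 0 for all i): OK

Verdict: the first failing condition is stationarity -> stat.

stat


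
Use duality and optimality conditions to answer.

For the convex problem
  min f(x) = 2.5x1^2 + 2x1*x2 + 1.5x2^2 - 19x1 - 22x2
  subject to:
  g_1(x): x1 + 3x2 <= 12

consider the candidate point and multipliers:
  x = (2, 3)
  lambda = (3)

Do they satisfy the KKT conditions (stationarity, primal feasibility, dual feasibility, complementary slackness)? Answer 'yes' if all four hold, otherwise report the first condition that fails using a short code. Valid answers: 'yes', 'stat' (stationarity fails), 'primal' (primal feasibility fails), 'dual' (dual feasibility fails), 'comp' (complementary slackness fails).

Gradient of f: grad f(x) = Q x + c = (-3, -9)
Constraint values g_i(x) = a_i^T x - b_i:
  g_1((2, 3)) = -1
Stationarity residual: grad f(x) + sum_i lambda_i a_i = (0, 0)
  -> stationarity OK
Primal feasibility (all g_i <= 0): OK
Dual feasibility (all lambda_i >= 0): OK
Complementary slackness (lambda_i * g_i(x) = 0 for all i): FAILS

Verdict: the first failing condition is complementary_slackness -> comp.

comp


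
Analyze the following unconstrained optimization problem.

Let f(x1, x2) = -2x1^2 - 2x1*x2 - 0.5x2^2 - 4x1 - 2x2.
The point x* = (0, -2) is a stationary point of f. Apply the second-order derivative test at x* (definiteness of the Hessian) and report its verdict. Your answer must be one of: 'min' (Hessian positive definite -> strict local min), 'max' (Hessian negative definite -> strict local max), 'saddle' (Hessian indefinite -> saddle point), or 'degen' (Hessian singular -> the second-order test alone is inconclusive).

Compute the Hessian H = grad^2 f:
  H = [[-4, -2], [-2, -1]]
Verify stationarity: grad f(x*) = H x* + g = (0, 0).
Eigenvalues of H: -5, 0.
H has a zero eigenvalue (singular; negative semidefinite but not definite), so H is neither positive definite, negative definite, nor indefinite. The second-order test alone is inconclusive -> degen.
(Indeed, f is constant along the null direction of H through x*, so x* is not a strict local extremum.)

degen


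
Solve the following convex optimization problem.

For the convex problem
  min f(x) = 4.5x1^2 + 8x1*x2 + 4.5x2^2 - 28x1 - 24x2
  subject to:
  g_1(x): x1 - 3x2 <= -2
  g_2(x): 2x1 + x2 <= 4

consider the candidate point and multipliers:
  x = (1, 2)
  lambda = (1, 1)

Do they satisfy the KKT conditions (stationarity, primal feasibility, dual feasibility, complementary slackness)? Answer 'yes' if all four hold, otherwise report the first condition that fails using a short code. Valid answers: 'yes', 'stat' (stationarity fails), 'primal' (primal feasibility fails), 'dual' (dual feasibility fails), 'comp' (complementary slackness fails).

Gradient of f: grad f(x) = Q x + c = (-3, 2)
Constraint values g_i(x) = a_i^T x - b_i:
  g_1((1, 2)) = -3
  g_2((1, 2)) = 0
Stationarity residual: grad f(x) + sum_i lambda_i a_i = (0, 0)
  -> stationarity OK
Primal feasibility (all g_i <= 0): OK
Dual feasibility (all lambda_i >= 0): OK
Complementary slackness (lambda_i * g_i(x) = 0 for all i): FAILS

Verdict: the first failing condition is complementary_slackness -> comp.

comp


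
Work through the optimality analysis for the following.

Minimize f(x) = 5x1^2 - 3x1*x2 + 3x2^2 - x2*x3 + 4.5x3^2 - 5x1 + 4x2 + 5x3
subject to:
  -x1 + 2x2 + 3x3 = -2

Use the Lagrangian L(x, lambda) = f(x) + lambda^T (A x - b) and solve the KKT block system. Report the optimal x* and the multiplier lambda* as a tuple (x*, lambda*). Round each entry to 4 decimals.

Form the Lagrangian:
  L(x, lambda) = (1/2) x^T Q x + c^T x + lambda^T (A x - b)
Stationarity (grad_x L = 0): Q x + c + A^T lambda = 0.
Primal feasibility: A x = b.

This gives the KKT block system:
  [ Q   A^T ] [ x     ]   [-c ]
  [ A    0  ] [ lambda ] = [ b ]

Solving the linear system:
  x*      = (0.3326, -0.3141, -0.3464)
  lambda* = (-0.7321)
  f(x*)   = -3.0577

x* = (0.3326, -0.3141, -0.3464), lambda* = (-0.7321)


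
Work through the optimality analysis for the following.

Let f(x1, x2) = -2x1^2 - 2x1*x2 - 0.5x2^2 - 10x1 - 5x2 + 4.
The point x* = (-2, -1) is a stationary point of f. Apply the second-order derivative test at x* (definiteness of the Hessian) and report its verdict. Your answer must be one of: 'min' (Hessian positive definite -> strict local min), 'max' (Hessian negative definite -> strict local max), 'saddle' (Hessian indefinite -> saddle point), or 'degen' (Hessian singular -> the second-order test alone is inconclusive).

Compute the Hessian H = grad^2 f:
  H = [[-4, -2], [-2, -1]]
Verify stationarity: grad f(x*) = H x* + g = (0, 0).
Eigenvalues of H: -5, 0.
H has a zero eigenvalue (singular; negative semidefinite but not definite), so H is neither positive definite, negative definite, nor indefinite. The second-order test alone is inconclusive -> degen.
(Indeed, f is constant along the null direction of H through x*, so x* is not a strict local extremum.)

degen


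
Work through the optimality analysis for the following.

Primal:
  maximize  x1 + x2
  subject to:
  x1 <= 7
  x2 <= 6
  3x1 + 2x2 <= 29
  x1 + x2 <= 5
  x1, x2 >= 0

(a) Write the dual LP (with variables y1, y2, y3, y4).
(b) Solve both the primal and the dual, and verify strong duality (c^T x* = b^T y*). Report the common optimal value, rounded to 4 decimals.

The standard primal-dual pair for 'max c^T x s.t. A x <= b, x >= 0' is:
  Dual:  min b^T y  s.t.  A^T y >= c,  y >= 0.

So the dual LP is:
  minimize  7y1 + 6y2 + 29y3 + 5y4
  subject to:
    y1 + 3y3 + y4 >= 1
    y2 + 2y3 + y4 >= 1
    y1, y2, y3, y4 >= 0

Solving the primal: x* = (5, 0).
  primal value c^T x* = 5.
Solving the dual: y* = (0, 0, 0, 1).
  dual value b^T y* = 5.
Strong duality: c^T x* = b^T y*. Confirmed.

5
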